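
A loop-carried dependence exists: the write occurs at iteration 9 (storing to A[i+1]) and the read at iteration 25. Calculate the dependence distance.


Distance = read iteration - write iteration
= 25 - 9 = 16

16


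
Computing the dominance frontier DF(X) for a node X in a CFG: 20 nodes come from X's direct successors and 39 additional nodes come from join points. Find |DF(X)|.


DF(X) = direct successor contributions + join point contributions
= 20 + 39 = 59

59


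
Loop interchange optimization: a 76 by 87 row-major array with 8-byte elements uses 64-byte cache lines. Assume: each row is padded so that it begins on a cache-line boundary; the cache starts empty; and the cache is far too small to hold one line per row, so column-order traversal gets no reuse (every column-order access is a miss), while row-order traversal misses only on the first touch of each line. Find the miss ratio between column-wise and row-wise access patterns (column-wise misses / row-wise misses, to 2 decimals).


Each row occupies 87 * 8 = 696 bytes and starts on a line boundary, so it spans ceil(696 / 64) = 11 cache lines.
Row-major traversal misses (one per line touched): 76 * ceil(87 * 8 / 64) = 836
Column-major traversal misses (no reuse, every access misses): 76 * 87 = 6612
Ratio = 6612 / 836 = 7.91

7.91


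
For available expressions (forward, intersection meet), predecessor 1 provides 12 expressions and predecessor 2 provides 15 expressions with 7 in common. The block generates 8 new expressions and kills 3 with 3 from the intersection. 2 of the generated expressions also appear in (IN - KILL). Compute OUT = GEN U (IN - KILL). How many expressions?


IN = intersection of predecessors = 7
IN - KILL = 7 - 3 = 4
|OUT| = |GEN| + |IN - KILL| - |GEN ∩ (IN - KILL)| = 8 + 4 - 2 = 10

10


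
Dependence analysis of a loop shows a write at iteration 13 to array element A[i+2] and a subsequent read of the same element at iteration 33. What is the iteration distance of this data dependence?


Distance = read iteration - write iteration
= 33 - 13 = 20

20


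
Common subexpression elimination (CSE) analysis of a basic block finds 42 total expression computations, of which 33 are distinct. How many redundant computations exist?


CSE count = total expressions - unique expressions
= 42 - 33 = 9

9


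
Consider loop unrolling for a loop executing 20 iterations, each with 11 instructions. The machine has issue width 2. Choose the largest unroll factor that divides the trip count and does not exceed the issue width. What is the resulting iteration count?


Largest divisor of 20 <= 2 is 2
New iterations = 20 / 2 = 10

10


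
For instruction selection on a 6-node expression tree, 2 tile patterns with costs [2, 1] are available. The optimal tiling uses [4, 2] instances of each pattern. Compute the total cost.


Total cost = sum(count_i * cost_i)
= 4*2 + 2*1
= 10

10


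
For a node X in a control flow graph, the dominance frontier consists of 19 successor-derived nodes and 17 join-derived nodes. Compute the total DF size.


DF(X) = direct successor contributions + join point contributions
= 19 + 17 = 36

36


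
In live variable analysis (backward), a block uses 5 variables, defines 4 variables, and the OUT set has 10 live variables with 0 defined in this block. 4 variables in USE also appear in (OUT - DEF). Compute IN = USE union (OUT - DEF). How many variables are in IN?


OUT - DEF: 10 - 0 = 10
|IN| = |USE| + |OUT - DEF| - |USE ∩ (OUT - DEF)| = 5 + 10 - 4 = 11

11


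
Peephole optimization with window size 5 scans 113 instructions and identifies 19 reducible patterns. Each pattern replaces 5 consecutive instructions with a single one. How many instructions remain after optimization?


Each match removes 4 instructions.
Total removed = 19 * 4 = 76
Remaining = 113 - 76 = 37

37


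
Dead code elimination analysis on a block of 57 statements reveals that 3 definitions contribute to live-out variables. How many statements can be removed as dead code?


Dead code = total statements - live definitions
= 57 - 3 = 54

54


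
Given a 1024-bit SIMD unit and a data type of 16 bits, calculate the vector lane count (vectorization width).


Width = SIMD bits / data type bits
= 1024 / 16 = 64

64


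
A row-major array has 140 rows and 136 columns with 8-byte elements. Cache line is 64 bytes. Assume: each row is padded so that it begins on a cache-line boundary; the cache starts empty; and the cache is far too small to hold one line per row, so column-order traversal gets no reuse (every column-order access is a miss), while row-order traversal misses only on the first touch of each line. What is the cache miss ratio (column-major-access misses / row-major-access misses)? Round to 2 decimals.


Each row occupies 136 * 8 = 1088 bytes and starts on a line boundary, so it spans ceil(1088 / 64) = 17 cache lines.
Row-major traversal misses (one per line touched): 140 * ceil(136 * 8 / 64) = 2380
Column-major traversal misses (no reuse, every access misses): 140 * 136 = 19040
Ratio = 19040 / 2380 = 8.0

8.0


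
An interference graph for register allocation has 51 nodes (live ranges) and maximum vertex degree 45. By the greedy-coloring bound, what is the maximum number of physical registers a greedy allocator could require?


Greedy coloring never needs more than (max_degree + 1) colors: when coloring a vertex, at most max_degree neighbors are already colored.
Upper bound = 45 + 1 = 46

46


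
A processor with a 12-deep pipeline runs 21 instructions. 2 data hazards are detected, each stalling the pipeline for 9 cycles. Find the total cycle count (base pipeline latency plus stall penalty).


Base cycles = 12 + 21 - 1 = 32
Total stalls = 2 * 9 = 18
Total = 32 + 18 = 50

50


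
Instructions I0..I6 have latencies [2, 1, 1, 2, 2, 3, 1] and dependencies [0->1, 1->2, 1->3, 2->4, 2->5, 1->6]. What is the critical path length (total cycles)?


Compute longest path through dependency graph: dist(Ik) = max over predecessors of dist + latency(Ik).
dist(I0) = latency 2 = 2
dist(I1) = dist(I0) + 1 = 2 + 1 = 3
dist(I2) = dist(I1) + 1 = 3 + 1 = 4
dist(I3) = dist(I1) + 2 = 3 + 2 = 5
dist(I4) = dist(I2) + 2 = 4 + 2 = 6
dist(I5) = dist(I2) + 3 = 4 + 3 = 7
dist(I6) = dist(I1) + 1 = 3 + 1 = 4
Critical path = max dist = 7

7


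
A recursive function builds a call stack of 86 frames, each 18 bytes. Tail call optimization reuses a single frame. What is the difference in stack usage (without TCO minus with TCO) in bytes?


Without TCO: 86 * 18 = 1548 bytes
With TCO: reuse 1 frame = 18 bytes
Savings = 1548 - 18 = 1530

1530


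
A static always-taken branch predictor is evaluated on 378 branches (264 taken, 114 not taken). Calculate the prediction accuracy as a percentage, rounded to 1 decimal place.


Predictor: always-taken
Correct predictions = 264
Accuracy = 264 / 378 * 100 = 69.8%

69.8


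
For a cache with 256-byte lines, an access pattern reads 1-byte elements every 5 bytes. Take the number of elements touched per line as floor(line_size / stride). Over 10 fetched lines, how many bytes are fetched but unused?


Elements per line = floor(256 / 5) = 51
Bytes used per line = 51 * 1 = 51
Wasted per line = 256 - 51 = 205
Total wasted = 205 * 10 = 2050

2050


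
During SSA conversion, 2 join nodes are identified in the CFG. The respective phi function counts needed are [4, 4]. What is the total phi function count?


Total phi functions = sum of phi functions at each join node
= 4 + 4 = 8

8


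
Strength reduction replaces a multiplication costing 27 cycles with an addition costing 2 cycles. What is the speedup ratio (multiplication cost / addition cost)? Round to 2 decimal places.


Ratio = mult_cost / add_cost = 27 / 2 = 13.5

13.5


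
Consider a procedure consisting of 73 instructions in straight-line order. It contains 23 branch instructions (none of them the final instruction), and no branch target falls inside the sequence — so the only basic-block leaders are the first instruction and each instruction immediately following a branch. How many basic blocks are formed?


With no in-sequence branch targets, the leaders are the first instruction plus the instruction after each branch.
Number of basic blocks = branches + 1
= 23 + 1 = 24

24


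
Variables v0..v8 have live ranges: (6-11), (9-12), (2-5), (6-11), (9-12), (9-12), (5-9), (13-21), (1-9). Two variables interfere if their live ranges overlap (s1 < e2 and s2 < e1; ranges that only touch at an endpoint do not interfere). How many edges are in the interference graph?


Check all pairs for overlapping intervals.
Two intervals (s1,e1) and (s2,e2) overlap if s1 < e2 and s2 < e1.
v0 (6-11) vs v1..v8: overlaps v1, v3, v4, v5, v6, v8 -> 6
v1 (9-12) vs v2..v8: overlaps v3, v4, v5 -> 3
v2 (2-5) vs v3..v8: overlaps v8 -> 1
v3 (6-11) vs v4..v8: overlaps v4, v5, v6, v8 -> 4
v4 (9-12) vs v5..v8: overlaps v5 -> 1
v5 (9-12) vs v6..v8: overlaps none -> 0
v6 (5-9) vs v7..v8: overlaps v8 -> 1
v7 (13-21) vs v8: overlaps none -> 0
Total overlapping pairs = 6 + 3 + 1 + 4 + 1 + 0 + 1 + 0 = 16

16


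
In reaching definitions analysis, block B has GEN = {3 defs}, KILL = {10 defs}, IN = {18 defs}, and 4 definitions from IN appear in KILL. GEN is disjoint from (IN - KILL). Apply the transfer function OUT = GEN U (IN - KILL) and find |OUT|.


IN - KILL: 18 - 4 = 14 surviving definitions
OUT = GEN + surviving = 3 + 14 = 17

17


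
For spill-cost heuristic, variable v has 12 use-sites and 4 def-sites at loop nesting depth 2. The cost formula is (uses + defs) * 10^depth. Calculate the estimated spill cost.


uses + defs = 12 + 4 = 16
10^2 = 100
Spill cost = 16 * 100 = 1600

1600


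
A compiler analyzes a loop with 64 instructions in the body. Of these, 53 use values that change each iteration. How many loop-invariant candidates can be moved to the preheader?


Invariant candidates = total - loop-dependent
= 64 - 53 = 11

11


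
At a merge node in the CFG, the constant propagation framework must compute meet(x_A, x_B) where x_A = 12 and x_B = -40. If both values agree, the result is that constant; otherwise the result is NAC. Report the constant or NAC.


Meet operation: if both paths give the same constant, result is that constant; if they differ, result is NAC (not-a-constant).
Path A: 12, Path B: -40 -> differ
Result: not-a-constant -> NAC

NAC


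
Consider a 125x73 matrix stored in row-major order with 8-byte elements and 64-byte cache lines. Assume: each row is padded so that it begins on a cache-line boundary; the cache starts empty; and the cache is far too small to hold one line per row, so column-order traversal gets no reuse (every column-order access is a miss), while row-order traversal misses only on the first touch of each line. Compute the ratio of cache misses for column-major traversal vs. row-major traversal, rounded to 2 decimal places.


Each row occupies 73 * 8 = 584 bytes and starts on a line boundary, so it spans ceil(584 / 64) = 10 cache lines.
Row-major traversal misses (one per line touched): 125 * ceil(73 * 8 / 64) = 1250
Column-major traversal misses (no reuse, every access misses): 125 * 73 = 9125
Ratio = 9125 / 1250 = 7.3

7.3


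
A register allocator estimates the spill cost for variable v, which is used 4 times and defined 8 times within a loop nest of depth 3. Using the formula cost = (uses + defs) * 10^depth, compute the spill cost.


uses + defs = 4 + 8 = 12
10^3 = 1000
Spill cost = 12 * 1000 = 12000

12000


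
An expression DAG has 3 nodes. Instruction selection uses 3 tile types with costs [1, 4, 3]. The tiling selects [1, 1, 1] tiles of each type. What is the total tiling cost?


Total cost = sum(count_i * cost_i)
= 1*1 + 1*4 + 1*3
= 8

8


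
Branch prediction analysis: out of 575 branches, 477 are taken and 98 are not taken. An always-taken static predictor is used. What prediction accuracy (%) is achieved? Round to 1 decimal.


Predictor: always-taken
Correct predictions = 477
Accuracy = 477 / 575 * 100 = 83.0%

83.0


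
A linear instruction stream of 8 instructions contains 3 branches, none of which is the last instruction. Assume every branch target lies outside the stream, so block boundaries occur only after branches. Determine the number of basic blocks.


With no in-sequence branch targets, the leaders are the first instruction plus the instruction after each branch.
Number of basic blocks = branches + 1
= 3 + 1 = 4

4


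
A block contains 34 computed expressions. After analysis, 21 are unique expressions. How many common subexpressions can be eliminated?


CSE count = total expressions - unique expressions
= 34 - 21 = 13

13


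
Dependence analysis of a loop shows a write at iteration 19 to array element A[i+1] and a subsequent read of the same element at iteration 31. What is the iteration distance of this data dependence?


Distance = read iteration - write iteration
= 31 - 19 = 12

12


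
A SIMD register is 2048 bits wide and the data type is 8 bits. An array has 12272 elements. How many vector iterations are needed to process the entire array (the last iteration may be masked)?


Width = 2048 / 8 = 256 elements per vector op
Iterations = ceil(12272 / 256) = 48

48


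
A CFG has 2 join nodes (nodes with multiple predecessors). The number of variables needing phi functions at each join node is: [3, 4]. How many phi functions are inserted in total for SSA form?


Total phi functions = sum of phi functions at each join node
= 3 + 4 = 7

7


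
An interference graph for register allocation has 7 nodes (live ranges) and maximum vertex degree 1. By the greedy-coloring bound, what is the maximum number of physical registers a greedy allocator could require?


Greedy coloring never needs more than (max_degree + 1) colors: when coloring a vertex, at most max_degree neighbors are already colored.
Upper bound = 1 + 1 = 2

2


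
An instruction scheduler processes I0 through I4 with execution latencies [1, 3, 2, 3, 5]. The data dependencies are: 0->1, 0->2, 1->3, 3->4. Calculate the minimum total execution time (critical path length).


Compute longest path through dependency graph: dist(Ik) = max over predecessors of dist + latency(Ik).
dist(I0) = latency 1 = 1
dist(I1) = dist(I0) + 3 = 1 + 3 = 4
dist(I2) = dist(I0) + 2 = 1 + 2 = 3
dist(I3) = dist(I1) + 3 = 4 + 3 = 7
dist(I4) = dist(I3) + 5 = 7 + 5 = 12
Critical path = max dist = 12

12


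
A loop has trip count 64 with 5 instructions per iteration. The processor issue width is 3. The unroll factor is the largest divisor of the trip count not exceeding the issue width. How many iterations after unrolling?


Largest divisor of 64 <= 3 is 2
New iterations = 64 / 2 = 32

32


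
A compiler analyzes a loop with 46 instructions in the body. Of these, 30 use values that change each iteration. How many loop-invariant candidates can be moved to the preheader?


Invariant candidates = total - loop-dependent
= 46 - 30 = 16

16


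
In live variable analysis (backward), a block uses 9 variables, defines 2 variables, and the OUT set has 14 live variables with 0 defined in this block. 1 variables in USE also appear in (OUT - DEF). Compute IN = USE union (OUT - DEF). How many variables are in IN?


OUT - DEF: 14 - 0 = 14
|IN| = |USE| + |OUT - DEF| - |USE ∩ (OUT - DEF)| = 9 + 14 - 1 = 22

22


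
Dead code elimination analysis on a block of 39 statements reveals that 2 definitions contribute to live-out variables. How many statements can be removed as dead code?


Dead code = total statements - live definitions
= 39 - 2 = 37

37


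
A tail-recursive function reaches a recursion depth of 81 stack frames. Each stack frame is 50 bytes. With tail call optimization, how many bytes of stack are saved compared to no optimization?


Without TCO: 81 * 50 = 4050 bytes
With TCO: reuse 1 frame = 50 bytes
Savings = 4050 - 50 = 4000

4000


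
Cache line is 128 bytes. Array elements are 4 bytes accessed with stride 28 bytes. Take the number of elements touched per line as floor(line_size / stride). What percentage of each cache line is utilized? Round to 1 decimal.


Elements per cache line = floor(128 / 28) = 4
Bytes used = 4 * 4 = 16
Utilization = 16 / 128 * 100 = 12.5%

12.5


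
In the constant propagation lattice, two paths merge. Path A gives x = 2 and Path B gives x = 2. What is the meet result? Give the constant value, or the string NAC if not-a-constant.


Meet operation: if both paths give the same constant, result is that constant; if they differ, result is NAC (not-a-constant).
Path A: 2, Path B: 2 -> equal
Result: constant -> 2

2


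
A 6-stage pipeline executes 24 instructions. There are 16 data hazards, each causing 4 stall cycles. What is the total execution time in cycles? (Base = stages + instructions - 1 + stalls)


Base cycles = 6 + 24 - 1 = 29
Total stalls = 16 * 4 = 64
Total = 29 + 64 = 93

93


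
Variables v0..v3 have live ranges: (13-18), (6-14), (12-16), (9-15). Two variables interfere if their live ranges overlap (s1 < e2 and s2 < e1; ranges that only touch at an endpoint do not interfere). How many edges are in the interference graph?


Check all pairs for overlapping intervals.
Two intervals (s1,e1) and (s2,e2) overlap if s1 < e2 and s2 < e1.
v0 (13-18) vs v1..v3: overlaps v1, v2, v3 -> 3
v1 (6-14) vs v2..v3: overlaps v2, v3 -> 2
v2 (12-16) vs v3: overlaps v3 -> 1
Total overlapping pairs = 3 + 2 + 1 = 6

6


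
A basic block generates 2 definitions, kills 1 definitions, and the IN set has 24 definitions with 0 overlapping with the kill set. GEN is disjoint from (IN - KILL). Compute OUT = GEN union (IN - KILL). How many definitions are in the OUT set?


IN - KILL: 24 - 0 = 24 surviving definitions
OUT = GEN + surviving = 2 + 24 = 26

26


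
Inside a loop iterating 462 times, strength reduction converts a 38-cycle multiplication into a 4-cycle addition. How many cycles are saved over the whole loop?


Per-iteration saving = 38 - 4 = 34
Total saved = 462 * 34 = 15708

15708


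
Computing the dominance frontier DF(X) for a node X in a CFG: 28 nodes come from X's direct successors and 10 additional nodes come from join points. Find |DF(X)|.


DF(X) = direct successor contributions + join point contributions
= 28 + 10 = 38

38


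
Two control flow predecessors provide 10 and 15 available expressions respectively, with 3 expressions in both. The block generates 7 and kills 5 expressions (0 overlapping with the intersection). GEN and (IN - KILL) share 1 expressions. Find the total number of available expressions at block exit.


IN = intersection of predecessors = 3
IN - KILL = 3 - 0 = 3
|OUT| = |GEN| + |IN - KILL| - |GEN ∩ (IN - KILL)| = 7 + 3 - 1 = 9

9


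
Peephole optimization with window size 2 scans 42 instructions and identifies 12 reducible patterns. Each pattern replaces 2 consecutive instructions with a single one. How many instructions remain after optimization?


Each match removes 1 instructions.
Total removed = 12 * 1 = 12
Remaining = 42 - 12 = 30

30


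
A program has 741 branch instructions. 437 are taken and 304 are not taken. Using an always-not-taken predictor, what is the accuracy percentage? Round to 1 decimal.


Predictor: always-not-taken
Correct predictions = 304
Accuracy = 304 / 741 * 100 = 41.0%

41.0


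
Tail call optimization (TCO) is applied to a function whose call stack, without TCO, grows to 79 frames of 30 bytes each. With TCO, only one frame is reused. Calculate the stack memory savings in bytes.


Without TCO: 79 * 30 = 2370 bytes
With TCO: reuse 1 frame = 30 bytes
Savings = 2370 - 30 = 2340

2340


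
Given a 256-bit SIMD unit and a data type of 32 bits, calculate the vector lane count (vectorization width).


Width = SIMD bits / data type bits
= 256 / 32 = 8

8


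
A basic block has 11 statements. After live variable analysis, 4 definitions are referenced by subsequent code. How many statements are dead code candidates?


Dead code = total statements - live definitions
= 11 - 4 = 7

7


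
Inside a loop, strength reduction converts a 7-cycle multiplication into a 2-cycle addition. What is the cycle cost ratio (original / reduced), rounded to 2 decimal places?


Ratio = mult_cost / add_cost = 7 / 2 = 3.5

3.5


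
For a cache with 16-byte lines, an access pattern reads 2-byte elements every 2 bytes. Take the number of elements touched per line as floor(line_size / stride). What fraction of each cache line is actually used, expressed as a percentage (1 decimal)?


Elements per cache line = floor(16 / 2) = 8
Bytes used = 8 * 2 = 16
Utilization = 16 / 16 * 100 = 100.0%

100.0


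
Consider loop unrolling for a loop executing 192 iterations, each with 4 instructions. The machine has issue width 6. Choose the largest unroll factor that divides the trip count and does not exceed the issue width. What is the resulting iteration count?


Largest divisor of 192 <= 6 is 6
New iterations = 192 / 6 = 32

32


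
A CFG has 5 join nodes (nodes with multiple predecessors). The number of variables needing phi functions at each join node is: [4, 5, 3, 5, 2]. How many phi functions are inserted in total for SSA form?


Total phi functions = sum of phi functions at each join node
= 4 + 5 + 3 + 5 + 2 = 19

19


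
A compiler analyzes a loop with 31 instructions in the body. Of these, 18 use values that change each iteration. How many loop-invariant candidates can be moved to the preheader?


Invariant candidates = total - loop-dependent
= 31 - 18 = 13

13


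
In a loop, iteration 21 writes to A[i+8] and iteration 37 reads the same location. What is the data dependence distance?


Distance = read iteration - write iteration
= 37 - 21 = 16

16


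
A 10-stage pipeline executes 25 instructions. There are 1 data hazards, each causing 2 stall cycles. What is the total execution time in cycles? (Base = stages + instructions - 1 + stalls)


Base cycles = 10 + 25 - 1 = 34
Total stalls = 1 * 2 = 2
Total = 34 + 2 = 36

36


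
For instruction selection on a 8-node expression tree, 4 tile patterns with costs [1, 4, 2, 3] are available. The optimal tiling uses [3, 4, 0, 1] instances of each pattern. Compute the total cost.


Total cost = sum(count_i * cost_i)
= 3*1 + 4*4 + 0*2 + 1*3
= 22

22


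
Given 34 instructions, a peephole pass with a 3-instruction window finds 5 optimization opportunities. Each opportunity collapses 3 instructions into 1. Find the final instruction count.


Each match removes 2 instructions.
Total removed = 5 * 2 = 10
Remaining = 34 - 10 = 24

24


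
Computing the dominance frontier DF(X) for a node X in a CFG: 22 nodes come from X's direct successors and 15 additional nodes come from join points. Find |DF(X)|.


DF(X) = direct successor contributions + join point contributions
= 22 + 15 = 37

37


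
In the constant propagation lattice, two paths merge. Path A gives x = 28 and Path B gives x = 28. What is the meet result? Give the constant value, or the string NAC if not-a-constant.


Meet operation: if both paths give the same constant, result is that constant; if they differ, result is NAC (not-a-constant).
Path A: 28, Path B: 28 -> equal
Result: constant -> 28

28


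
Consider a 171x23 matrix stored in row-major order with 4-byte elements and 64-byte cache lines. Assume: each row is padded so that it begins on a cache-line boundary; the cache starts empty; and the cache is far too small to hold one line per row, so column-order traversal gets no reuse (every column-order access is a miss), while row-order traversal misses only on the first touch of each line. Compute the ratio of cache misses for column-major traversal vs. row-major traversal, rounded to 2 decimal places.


Each row occupies 23 * 4 = 92 bytes and starts on a line boundary, so it spans ceil(92 / 64) = 2 cache lines.
Row-major traversal misses (one per line touched): 171 * ceil(23 * 4 / 64) = 342
Column-major traversal misses (no reuse, every access misses): 171 * 23 = 3933
Ratio = 3933 / 342 = 11.5

11.5


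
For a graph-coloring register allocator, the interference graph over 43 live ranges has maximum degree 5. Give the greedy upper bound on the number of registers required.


Greedy coloring never needs more than (max_degree + 1) colors: when coloring a vertex, at most max_degree neighbors are already colored.
Upper bound = 5 + 1 = 6

6


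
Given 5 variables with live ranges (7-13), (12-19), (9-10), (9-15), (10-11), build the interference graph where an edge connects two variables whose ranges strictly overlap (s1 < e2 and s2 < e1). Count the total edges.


Check all pairs for overlapping intervals.
Two intervals (s1,e1) and (s2,e2) overlap if s1 < e2 and s2 < e1.
v0 (7-13) vs v1..v4: overlaps v1, v2, v3, v4 -> 4
v1 (12-19) vs v2..v4: overlaps v3 -> 1
v2 (9-10) vs v3..v4: overlaps v3 -> 1
v3 (9-15) vs v4: overlaps v4 -> 1
Total overlapping pairs = 4 + 1 + 1 + 1 = 7

7


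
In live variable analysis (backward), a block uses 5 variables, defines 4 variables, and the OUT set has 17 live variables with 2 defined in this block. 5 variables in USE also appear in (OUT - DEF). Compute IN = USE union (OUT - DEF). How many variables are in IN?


OUT - DEF: 17 - 2 = 15
|IN| = |USE| + |OUT - DEF| - |USE ∩ (OUT - DEF)| = 5 + 15 - 5 = 15

15


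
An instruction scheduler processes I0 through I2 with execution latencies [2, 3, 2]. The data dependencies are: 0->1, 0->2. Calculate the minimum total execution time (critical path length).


Compute longest path through dependency graph: dist(Ik) = max over predecessors of dist + latency(Ik).
dist(I0) = latency 2 = 2
dist(I1) = dist(I0) + 3 = 2 + 3 = 5
dist(I2) = dist(I0) + 2 = 2 + 2 = 4
Critical path = max dist = 5

5


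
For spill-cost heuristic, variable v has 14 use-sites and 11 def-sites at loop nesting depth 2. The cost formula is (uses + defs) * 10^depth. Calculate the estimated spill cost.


uses + defs = 14 + 11 = 25
10^2 = 100
Spill cost = 25 * 100 = 2500

2500


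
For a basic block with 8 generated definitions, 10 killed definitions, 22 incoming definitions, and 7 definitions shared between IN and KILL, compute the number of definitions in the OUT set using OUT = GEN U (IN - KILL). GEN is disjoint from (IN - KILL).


IN - KILL: 22 - 7 = 15 surviving definitions
OUT = GEN + surviving = 8 + 15 = 23

23


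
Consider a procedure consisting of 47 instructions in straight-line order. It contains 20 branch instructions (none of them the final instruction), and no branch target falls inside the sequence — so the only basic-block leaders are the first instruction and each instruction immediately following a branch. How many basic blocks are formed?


With no in-sequence branch targets, the leaders are the first instruction plus the instruction after each branch.
Number of basic blocks = branches + 1
= 20 + 1 = 21

21


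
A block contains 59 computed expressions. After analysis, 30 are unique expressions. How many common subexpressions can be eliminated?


CSE count = total expressions - unique expressions
= 59 - 30 = 29

29


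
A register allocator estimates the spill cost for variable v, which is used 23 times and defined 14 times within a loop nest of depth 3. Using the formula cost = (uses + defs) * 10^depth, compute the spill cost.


uses + defs = 23 + 14 = 37
10^3 = 1000
Spill cost = 37 * 1000 = 37000

37000


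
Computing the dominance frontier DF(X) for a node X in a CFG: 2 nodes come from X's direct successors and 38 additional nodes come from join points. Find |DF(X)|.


DF(X) = direct successor contributions + join point contributions
= 2 + 38 = 40

40


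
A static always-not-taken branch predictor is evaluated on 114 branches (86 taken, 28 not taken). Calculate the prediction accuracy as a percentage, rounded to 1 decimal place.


Predictor: always-not-taken
Correct predictions = 28
Accuracy = 28 / 114 * 100 = 24.6%

24.6


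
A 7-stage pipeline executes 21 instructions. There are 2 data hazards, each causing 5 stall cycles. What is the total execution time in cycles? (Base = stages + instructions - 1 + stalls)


Base cycles = 7 + 21 - 1 = 27
Total stalls = 2 * 5 = 10
Total = 27 + 10 = 37

37


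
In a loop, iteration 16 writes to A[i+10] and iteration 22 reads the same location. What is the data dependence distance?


Distance = read iteration - write iteration
= 22 - 16 = 6

6


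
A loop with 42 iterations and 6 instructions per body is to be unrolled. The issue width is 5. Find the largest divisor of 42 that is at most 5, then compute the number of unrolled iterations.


Largest divisor of 42 <= 5 is 3
New iterations = 42 / 3 = 14

14


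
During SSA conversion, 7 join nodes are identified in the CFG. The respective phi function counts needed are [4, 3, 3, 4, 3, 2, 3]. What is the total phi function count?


Total phi functions = sum of phi functions at each join node
= 4 + 3 + 3 + 4 + 3 + 2 + 3 = 22

22


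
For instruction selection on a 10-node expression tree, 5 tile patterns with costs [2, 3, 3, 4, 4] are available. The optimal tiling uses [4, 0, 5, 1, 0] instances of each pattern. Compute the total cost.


Total cost = sum(count_i * cost_i)
= 4*2 + 0*3 + 5*3 + 1*4 + 0*4
= 27

27


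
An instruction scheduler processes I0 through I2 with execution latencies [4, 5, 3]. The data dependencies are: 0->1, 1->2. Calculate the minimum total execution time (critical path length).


Compute longest path through dependency graph: dist(Ik) = max over predecessors of dist + latency(Ik).
dist(I0) = latency 4 = 4
dist(I1) = dist(I0) + 5 = 4 + 5 = 9
dist(I2) = dist(I1) + 3 = 9 + 3 = 12
Critical path = max dist = 12

12


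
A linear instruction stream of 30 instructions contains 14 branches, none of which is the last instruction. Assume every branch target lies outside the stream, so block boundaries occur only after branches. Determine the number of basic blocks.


With no in-sequence branch targets, the leaders are the first instruction plus the instruction after each branch.
Number of basic blocks = branches + 1
= 14 + 1 = 15

15


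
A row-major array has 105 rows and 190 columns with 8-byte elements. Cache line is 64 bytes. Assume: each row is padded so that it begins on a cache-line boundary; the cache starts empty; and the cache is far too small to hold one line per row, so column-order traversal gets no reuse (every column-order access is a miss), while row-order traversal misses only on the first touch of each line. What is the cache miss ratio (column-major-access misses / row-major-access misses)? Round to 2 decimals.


Each row occupies 190 * 8 = 1520 bytes and starts on a line boundary, so it spans ceil(1520 / 64) = 24 cache lines.
Row-major traversal misses (one per line touched): 105 * ceil(190 * 8 / 64) = 2520
Column-major traversal misses (no reuse, every access misses): 105 * 190 = 19950
Ratio = 19950 / 2520 = 7.92

7.92


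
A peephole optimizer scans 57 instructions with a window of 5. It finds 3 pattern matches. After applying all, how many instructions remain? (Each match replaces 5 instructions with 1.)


Each match removes 4 instructions.
Total removed = 3 * 4 = 12
Remaining = 57 - 12 = 45

45


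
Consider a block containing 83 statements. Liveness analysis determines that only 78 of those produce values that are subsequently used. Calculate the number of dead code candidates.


Dead code = total statements - live definitions
= 83 - 78 = 5

5


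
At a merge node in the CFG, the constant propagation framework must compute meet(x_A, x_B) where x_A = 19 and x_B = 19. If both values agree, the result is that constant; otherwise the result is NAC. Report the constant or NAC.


Meet operation: if both paths give the same constant, result is that constant; if they differ, result is NAC (not-a-constant).
Path A: 19, Path B: 19 -> equal
Result: constant -> 19

19


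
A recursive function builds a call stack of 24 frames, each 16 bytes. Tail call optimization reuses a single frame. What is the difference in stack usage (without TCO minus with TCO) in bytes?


Without TCO: 24 * 16 = 384 bytes
With TCO: reuse 1 frame = 16 bytes
Savings = 384 - 16 = 368

368


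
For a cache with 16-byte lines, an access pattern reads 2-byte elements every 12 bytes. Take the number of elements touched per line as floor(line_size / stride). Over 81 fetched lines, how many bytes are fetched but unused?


Elements per line = floor(16 / 12) = 1
Bytes used per line = 1 * 2 = 2
Wasted per line = 16 - 2 = 14
Total wasted = 14 * 81 = 1134

1134


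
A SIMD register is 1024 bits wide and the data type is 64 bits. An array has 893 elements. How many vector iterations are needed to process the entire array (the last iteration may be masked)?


Width = 1024 / 64 = 16 elements per vector op
Iterations = ceil(893 / 16) = 56

56


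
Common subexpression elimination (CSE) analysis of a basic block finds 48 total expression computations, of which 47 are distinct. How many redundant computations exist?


CSE count = total expressions - unique expressions
= 48 - 47 = 1

1


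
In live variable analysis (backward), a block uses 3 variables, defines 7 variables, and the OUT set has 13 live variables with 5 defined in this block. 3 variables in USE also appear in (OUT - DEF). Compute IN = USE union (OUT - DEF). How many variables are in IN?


OUT - DEF: 13 - 5 = 8
|IN| = |USE| + |OUT - DEF| - |USE ∩ (OUT - DEF)| = 3 + 8 - 3 = 8

8


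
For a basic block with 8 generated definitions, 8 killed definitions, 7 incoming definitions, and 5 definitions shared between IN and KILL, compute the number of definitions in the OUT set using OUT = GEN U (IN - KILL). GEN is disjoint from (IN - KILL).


IN - KILL: 7 - 5 = 2 surviving definitions
OUT = GEN + surviving = 8 + 2 = 10

10


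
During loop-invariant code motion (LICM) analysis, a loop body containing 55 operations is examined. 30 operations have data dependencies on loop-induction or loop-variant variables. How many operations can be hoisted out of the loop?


Invariant candidates = total - loop-dependent
= 55 - 30 = 25

25


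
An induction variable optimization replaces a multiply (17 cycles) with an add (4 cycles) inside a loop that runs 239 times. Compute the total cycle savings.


Per-iteration saving = 17 - 4 = 13
Total saved = 239 * 13 = 3107

3107


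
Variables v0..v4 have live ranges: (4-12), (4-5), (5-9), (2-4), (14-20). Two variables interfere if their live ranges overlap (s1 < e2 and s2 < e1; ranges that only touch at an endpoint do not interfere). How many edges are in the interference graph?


Check all pairs for overlapping intervals.
Two intervals (s1,e1) and (s2,e2) overlap if s1 < e2 and s2 < e1.
v0 (4-12) vs v1..v4: overlaps v1, v2 -> 2
v1 (4-5) vs v2..v4: overlaps none -> 0
v2 (5-9) vs v3..v4: overlaps none -> 0
v3 (2-4) vs v4: overlaps none -> 0
Total overlapping pairs = 2 + 0 + 0 + 0 = 2

2


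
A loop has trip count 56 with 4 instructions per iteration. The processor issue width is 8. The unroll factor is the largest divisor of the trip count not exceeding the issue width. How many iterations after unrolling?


Largest divisor of 56 <= 8 is 8
New iterations = 56 / 8 = 7

7


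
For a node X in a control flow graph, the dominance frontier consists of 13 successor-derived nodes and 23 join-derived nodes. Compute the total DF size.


DF(X) = direct successor contributions + join point contributions
= 13 + 23 = 36

36


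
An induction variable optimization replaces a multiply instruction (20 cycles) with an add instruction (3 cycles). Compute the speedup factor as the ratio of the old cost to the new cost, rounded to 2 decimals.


Ratio = mult_cost / add_cost = 20 / 3 = 6.67

6.67


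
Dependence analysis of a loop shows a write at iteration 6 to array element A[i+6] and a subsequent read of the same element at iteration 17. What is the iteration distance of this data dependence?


Distance = read iteration - write iteration
= 17 - 6 = 11

11


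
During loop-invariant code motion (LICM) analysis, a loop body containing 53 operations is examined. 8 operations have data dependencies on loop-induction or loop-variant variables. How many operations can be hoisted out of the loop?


Invariant candidates = total - loop-dependent
= 53 - 8 = 45

45


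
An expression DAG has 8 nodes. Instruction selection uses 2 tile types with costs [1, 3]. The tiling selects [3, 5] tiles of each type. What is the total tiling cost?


Total cost = sum(count_i * cost_i)
= 3*1 + 5*3
= 18

18


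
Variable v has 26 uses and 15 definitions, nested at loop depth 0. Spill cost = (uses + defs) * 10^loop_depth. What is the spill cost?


uses + defs = 26 + 15 = 41
10^0 = 1
Spill cost = 41 * 1 = 41

41


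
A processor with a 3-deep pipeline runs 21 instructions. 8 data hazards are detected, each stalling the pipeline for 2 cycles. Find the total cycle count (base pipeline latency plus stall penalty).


Base cycles = 3 + 21 - 1 = 23
Total stalls = 8 * 2 = 16
Total = 23 + 16 = 39

39


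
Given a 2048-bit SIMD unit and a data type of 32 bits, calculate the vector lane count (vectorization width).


Width = SIMD bits / data type bits
= 2048 / 32 = 64

64


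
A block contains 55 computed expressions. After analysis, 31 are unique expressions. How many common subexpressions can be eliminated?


CSE count = total expressions - unique expressions
= 55 - 31 = 24

24


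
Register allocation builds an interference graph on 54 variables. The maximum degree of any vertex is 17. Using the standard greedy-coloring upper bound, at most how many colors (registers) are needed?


Greedy coloring never needs more than (max_degree + 1) colors: when coloring a vertex, at most max_degree neighbors are already colored.
Upper bound = 17 + 1 = 18

18


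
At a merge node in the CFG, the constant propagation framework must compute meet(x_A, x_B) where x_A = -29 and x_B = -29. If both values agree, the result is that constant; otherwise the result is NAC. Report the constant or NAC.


Meet operation: if both paths give the same constant, result is that constant; if they differ, result is NAC (not-a-constant).
Path A: -29, Path B: -29 -> equal
Result: constant -> -29

-29


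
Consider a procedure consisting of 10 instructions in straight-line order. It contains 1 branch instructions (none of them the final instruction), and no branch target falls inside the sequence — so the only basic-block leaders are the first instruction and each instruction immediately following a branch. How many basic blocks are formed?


With no in-sequence branch targets, the leaders are the first instruction plus the instruction after each branch.
Number of basic blocks = branches + 1
= 1 + 1 = 2

2


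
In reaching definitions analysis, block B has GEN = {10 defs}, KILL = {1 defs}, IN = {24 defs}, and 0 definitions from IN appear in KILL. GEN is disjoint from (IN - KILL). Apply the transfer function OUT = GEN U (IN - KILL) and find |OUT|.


IN - KILL: 24 - 0 = 24 surviving definitions
OUT = GEN + surviving = 10 + 24 = 34

34


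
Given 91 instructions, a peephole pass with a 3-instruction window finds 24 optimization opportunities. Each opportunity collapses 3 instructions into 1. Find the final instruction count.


Each match removes 2 instructions.
Total removed = 24 * 2 = 48
Remaining = 91 - 48 = 43

43


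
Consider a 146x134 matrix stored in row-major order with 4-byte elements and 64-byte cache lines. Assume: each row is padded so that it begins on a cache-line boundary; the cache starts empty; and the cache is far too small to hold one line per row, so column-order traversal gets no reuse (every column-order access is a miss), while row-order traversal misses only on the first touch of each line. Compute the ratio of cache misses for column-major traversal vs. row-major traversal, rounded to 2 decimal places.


Each row occupies 134 * 4 = 536 bytes and starts on a line boundary, so it spans ceil(536 / 64) = 9 cache lines.
Row-major traversal misses (one per line touched): 146 * ceil(134 * 4 / 64) = 1314
Column-major traversal misses (no reuse, every access misses): 146 * 134 = 19564
Ratio = 19564 / 1314 = 14.89

14.89
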